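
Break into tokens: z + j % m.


Scan left to right, longest-match per lexeme
Tokens: ID(z), OP(+), ID(j), OP(%), ID(m)


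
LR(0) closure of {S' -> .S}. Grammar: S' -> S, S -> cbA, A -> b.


Start: S' -> .S
For each item with dot before a nonterminal B, add B -> .γ for every B-production
Closure: [S' -> .S, S -> .cbA]


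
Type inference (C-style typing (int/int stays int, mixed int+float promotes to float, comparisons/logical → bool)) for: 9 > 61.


Operand types: int > int
Rule: comparison yields bool
Result type: bool


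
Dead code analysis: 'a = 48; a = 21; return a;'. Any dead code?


first assignment to a is overwritten before any read
Dead: 'a = 48'


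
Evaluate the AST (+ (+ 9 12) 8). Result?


Evaluate inner: (+ 9 12) = 21
Evaluate root: (+ 21 8) = 29
Result: 29


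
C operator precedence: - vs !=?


'-' is additive (level 9); '!=' is equality (level 6)
Higher level binds tighter
'-' has higher precedence than '!='


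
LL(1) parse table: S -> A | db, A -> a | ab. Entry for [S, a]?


For [S, a]: 'a' ∈ FIRST(A)
Entry: S -> A


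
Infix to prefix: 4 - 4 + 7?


left-to-right (same/higher precedence on left): tree is (+ (- 4 4) 7)
Prefix: + - 4 4 7


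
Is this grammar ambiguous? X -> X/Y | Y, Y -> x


precedence layered via separate nonterminal Y: deterministic
Unambiguous


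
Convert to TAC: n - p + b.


Break into single-operator statements:
t1 = n - p
t2 = t1 + b


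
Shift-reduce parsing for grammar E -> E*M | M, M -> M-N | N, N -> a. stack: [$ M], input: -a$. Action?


shift '-' to continue M -> M-N
Action: shift


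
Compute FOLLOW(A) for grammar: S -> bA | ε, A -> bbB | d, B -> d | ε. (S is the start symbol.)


$ ∈ FOLLOW(S). For each A -> αBβ: add FIRST(β)\{ε} to FOLLOW(B); if β nullable, add FOLLOW(A).
FOLLOW(A) = {$}


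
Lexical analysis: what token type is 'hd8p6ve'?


Pattern: letter/underscore followed by alphanumerics, not a keyword
Type: IDENTIFIER


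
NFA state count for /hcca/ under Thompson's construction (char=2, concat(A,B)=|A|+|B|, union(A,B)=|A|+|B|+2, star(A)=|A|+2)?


Syntax tree has 4 char leaf(s), 0 union(s), 0 star(s)
chars contribute 4×2 = 8; each union adds +2; each star adds +2
Total: 8 + 0 + 0 = 8 states


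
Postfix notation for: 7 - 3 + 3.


Left to right (same or higher precedence on left)
Postfix: 7 3 - 3 +


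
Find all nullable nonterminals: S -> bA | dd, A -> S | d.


A nonterminal is nullable iff some alternative derives ε (directly, or every symbol in it is nullable)
Nullable: {}


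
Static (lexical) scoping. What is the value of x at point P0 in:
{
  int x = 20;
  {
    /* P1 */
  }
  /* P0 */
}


x declared in the same block as P0
x = 20


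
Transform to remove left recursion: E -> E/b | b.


Left-recursive alternatives: E/b; non-recursive: b
Introduce E': E -> bE', E' -> /bE' | ε


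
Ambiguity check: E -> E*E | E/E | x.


'x*x/x' has two parse trees (no precedence encoded between * and /)
Ambiguous


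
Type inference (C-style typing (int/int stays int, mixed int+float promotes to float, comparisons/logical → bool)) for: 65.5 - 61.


Operand types: float - int
Rule: mixed int/float promotes to float; int/int stays int
Result type: float


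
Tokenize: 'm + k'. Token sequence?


Scan left to right, longest-match per lexeme
Tokens: ID(m), OP(+), ID(k)


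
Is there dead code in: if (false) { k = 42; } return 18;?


condition is constant false, so the whole block is unreachable
Dead: 'if (false) { k = 42; }'


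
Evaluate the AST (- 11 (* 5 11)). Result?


Evaluate inner: (* 5 11) = 55
Evaluate root: (- 11 55) = -44
Result: -44


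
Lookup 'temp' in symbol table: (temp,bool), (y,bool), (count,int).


Lookup 'temp' → type bool


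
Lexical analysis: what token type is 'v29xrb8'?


Pattern: letter/underscore followed by alphanumerics, not a keyword
Type: IDENTIFIER


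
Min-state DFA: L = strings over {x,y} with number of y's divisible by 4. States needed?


Track (count of y) mod 4: states 0..3, accept at 0
Minimal DFA: 4 states


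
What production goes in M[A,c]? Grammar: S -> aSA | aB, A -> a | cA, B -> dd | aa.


For [A, c]: 'c' ∈ FIRST(cA)
Entry: A -> cA


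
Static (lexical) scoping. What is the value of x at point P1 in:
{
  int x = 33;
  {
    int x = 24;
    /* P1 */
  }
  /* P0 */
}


x declared in the same block as P1
x = 24


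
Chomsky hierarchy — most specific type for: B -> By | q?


Left-linear: every RHS is a terminal or one nonterminal followed by a terminal
Classification: Type 3 (Regular)


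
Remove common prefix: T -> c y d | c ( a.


Common prefix: 'c'
Factored: T -> c T', T' -> y d | ( a


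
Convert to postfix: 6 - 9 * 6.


* has higher precedence, evaluate 9*6 first
Postfix: 6 9 6 * -


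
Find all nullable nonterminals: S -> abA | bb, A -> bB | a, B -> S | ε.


A nonterminal is nullable iff some alternative derives ε (directly, or every symbol in it is nullable)
Nullable: {B}


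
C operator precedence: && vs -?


'-' is additive (level 9); '&&' is logical AND (level 2)
Higher level binds tighter
'-' has higher precedence than '&&'


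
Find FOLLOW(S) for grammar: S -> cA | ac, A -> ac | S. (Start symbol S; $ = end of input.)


$ ∈ FOLLOW(S). For each A -> αBβ: add FIRST(β)\{ε} to FOLLOW(B); if β nullable, add FOLLOW(A).
FOLLOW(S) = {$}


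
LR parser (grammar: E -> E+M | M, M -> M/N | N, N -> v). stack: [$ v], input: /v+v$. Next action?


'v' on top is the handle for N -> v
Action: reduce (N -> v)


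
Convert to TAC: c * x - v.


Break into single-operator statements:
t1 = c * x
t2 = t1 - v


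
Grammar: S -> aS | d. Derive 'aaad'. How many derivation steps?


Derivation: S => aS => aaS => aaaS => aaad
Steps: 4


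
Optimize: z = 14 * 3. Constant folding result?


14 * 3 = 42 at compile time
Optimized: z = 42


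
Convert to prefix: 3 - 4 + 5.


left-to-right (same/higher precedence on left): tree is (+ (- 3 4) 5)
Prefix: + - 3 4 5


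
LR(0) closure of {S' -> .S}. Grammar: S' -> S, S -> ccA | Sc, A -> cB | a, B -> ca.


Start: S' -> .S
For each item with dot before a nonterminal B, add B -> .γ for every B-production
Closure: [S' -> .S, S -> .ccA, S -> .Sc]


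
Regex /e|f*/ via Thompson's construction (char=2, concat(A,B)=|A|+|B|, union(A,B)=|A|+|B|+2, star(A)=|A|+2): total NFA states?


Syntax tree has 2 char leaf(s), 1 union(s), 1 star(s)
chars contribute 2×2 = 4; each union adds +2; each star adds +2
Total: 4 + 2 + 2 = 8 states


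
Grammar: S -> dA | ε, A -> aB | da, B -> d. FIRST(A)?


Per alternative of A: FIRST(aB) = {a}; FIRST(da) = {d}
FIRST(A) = {a, d}


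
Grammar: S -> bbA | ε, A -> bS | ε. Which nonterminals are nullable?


A nonterminal is nullable iff some alternative derives ε (directly, or every symbol in it is nullable)
Nullable: {A, S}


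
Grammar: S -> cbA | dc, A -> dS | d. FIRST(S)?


Per alternative of S: FIRST(cbA) = {c}; FIRST(dc) = {d}
FIRST(S) = {c, d}


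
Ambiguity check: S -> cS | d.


right-linear, alternatives start with distinct terminals 'c' vs 'd': unique leftmost derivation
Unambiguous


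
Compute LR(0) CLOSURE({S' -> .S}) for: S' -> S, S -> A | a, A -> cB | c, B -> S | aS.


Start: S' -> .S
For each item with dot before a nonterminal B, add B -> .γ for every B-production
Closure: [S' -> .S, S -> .A, S -> .a, A -> .cB, A -> .c]


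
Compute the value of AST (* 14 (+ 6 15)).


Evaluate inner: (+ 6 15) = 21
Evaluate root: (* 14 21) = 294
Result: 294


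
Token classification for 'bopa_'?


Pattern: letter/underscore followed by alphanumerics, not a keyword
Type: IDENTIFIER


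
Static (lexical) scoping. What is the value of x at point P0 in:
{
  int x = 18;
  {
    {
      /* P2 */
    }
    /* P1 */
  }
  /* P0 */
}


x declared in the same block as P0
x = 18


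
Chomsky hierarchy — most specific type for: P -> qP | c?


Right-linear: every RHS is a terminal or a terminal followed by one nonterminal
Classification: Type 3 (Regular)


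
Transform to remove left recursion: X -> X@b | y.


Left-recursive alternatives: X@b; non-recursive: y
Introduce X': X -> yX', X' -> @bX' | ε


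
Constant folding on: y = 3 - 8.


3 - 8 = -5 at compile time
Optimized: y = -5


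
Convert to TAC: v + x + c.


Break into single-operator statements:
t1 = v + x
t2 = t1 + c


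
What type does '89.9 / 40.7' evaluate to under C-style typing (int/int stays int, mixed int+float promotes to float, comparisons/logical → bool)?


Operand types: float / float
Rule: mixed int/float promotes to float; int/int stays int
Result type: float


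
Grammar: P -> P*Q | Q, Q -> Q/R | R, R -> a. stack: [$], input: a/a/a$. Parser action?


no handle on stack; shift 'a'
Action: shift


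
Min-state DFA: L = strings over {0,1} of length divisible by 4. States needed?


Track length mod 4: states 0..3, accept at 0
Minimal DFA: 4 states


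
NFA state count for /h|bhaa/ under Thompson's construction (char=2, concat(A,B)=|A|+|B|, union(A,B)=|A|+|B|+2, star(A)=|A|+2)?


Syntax tree has 5 char leaf(s), 1 union(s), 0 star(s)
chars contribute 5×2 = 10; each union adds +2; each star adds +2
Total: 10 + 2 + 0 = 12 states


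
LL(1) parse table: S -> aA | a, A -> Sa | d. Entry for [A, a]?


For [A, a]: 'a' ∈ FIRST(Sa)
Entry: A -> Sa


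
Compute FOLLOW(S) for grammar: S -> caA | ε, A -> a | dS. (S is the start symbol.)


$ ∈ FOLLOW(S). For each A -> αBβ: add FIRST(β)\{ε} to FOLLOW(B); if β nullable, add FOLLOW(A).
FOLLOW(S) = {$}


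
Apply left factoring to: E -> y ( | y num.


Common prefix: 'y'
Factored: E -> y E', E' -> ( | num


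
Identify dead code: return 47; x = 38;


statement follows a return and is unreachable
Dead: 'x = 38'


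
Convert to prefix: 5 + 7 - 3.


left-to-right (same/higher precedence on left): tree is (- (+ 5 7) 3)
Prefix: - + 5 7 3


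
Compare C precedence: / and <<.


'/' is multiplicative (level 10); '<<' is shift (level 8)
Higher level binds tighter
'/' has higher precedence than '<<'


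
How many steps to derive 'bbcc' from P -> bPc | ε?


Derivation: P => bPc => bbPcc => bbcc
Steps: 3


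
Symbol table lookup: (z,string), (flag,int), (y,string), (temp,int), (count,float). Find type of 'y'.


Lookup 'y' → type string


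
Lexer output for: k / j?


Scan left to right, longest-match per lexeme
Tokens: ID(k), OP(/), ID(j)


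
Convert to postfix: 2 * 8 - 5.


Left to right (same or higher precedence on left)
Postfix: 2 8 * 5 -


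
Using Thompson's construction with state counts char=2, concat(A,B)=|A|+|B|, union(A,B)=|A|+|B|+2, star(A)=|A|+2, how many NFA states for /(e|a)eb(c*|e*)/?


Syntax tree has 6 char leaf(s), 2 union(s), 2 star(s)
chars contribute 6×2 = 12; each union adds +2; each star adds +2
Total: 12 + 4 + 4 = 20 states


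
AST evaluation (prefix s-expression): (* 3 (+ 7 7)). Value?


Evaluate inner: (+ 7 7) = 14
Evaluate root: (* 3 14) = 42
Result: 42


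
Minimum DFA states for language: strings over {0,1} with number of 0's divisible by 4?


Track (count of 0) mod 4: states 0..3, accept at 0
Minimal DFA: 4 states


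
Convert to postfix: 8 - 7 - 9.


Left to right (same or higher precedence on left)
Postfix: 8 7 - 9 -


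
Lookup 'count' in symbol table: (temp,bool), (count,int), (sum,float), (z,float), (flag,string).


Lookup 'count' → type int


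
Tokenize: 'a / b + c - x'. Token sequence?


Scan left to right, longest-match per lexeme
Tokens: ID(a), OP(/), ID(b), OP(+), ID(c), OP(-), ID(x)


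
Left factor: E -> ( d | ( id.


Common prefix: '('
Factored: E -> ( E', E' -> d | id


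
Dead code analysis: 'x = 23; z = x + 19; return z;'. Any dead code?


x is read by z's definition; z is returned
No dead code


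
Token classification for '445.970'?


Pattern: digits with a decimal point
Type: FLOAT_LITERAL


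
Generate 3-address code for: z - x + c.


Break into single-operator statements:
t1 = z - x
t2 = t1 + c


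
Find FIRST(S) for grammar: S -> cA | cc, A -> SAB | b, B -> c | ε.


Per alternative of S: FIRST(cA) = {c}; FIRST(cc) = {c}
FIRST(S) = {c}


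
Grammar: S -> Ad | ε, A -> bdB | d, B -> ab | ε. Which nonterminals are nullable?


A nonterminal is nullable iff some alternative derives ε (directly, or every symbol in it is nullable)
Nullable: {B, S}


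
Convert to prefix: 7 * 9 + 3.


left-to-right (same/higher precedence on left): tree is (+ (* 7 9) 3)
Prefix: + * 7 9 3


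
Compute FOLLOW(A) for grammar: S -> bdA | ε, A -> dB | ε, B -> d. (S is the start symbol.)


$ ∈ FOLLOW(S). For each A -> αBβ: add FIRST(β)\{ε} to FOLLOW(B); if β nullable, add FOLLOW(A).
FOLLOW(A) = {$}


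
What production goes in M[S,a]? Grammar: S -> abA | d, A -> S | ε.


For [S, a]: 'a' ∈ FIRST(abA)
Entry: S -> abA


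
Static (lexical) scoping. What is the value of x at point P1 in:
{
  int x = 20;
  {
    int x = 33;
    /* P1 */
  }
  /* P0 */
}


x declared in the same block as P1
x = 33


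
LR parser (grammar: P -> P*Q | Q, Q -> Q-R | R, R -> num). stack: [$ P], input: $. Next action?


start symbol P on stack, input exhausted
Action: accept


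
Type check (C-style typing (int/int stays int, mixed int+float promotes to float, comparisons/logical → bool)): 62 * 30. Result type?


Operand types: int * int
Rule: mixed int/float promotes to float; int/int stays int
Result type: int


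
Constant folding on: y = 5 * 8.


5 * 8 = 40 at compile time
Optimized: y = 40


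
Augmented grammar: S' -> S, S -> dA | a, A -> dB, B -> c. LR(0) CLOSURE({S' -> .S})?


Start: S' -> .S
For each item with dot before a nonterminal B, add B -> .γ for every B-production
Closure: [S' -> .S, S -> .dA, S -> .a]


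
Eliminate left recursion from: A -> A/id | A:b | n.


Left-recursive alternatives: A/id, A:b; non-recursive: n
Introduce A': A -> nA', A' -> /idA' | :bA' | ε


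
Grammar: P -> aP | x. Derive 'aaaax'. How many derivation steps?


Derivation: P => aP => aaP => aaaP => aaaaP => aaaax
Steps: 5


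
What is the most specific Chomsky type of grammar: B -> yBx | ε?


Single nonterminal LHS, but y^n x^n is not regular
Classification: Type 2 (Context-Free)


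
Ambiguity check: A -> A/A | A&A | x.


'x/x&x' has two parse trees (no precedence encoded between / and &)
Ambiguous


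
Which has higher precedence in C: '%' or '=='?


'%' is multiplicative (level 10); '==' is equality (level 6)
Higher level binds tighter
'%' has higher precedence than '=='


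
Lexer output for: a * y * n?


Scan left to right, longest-match per lexeme
Tokens: ID(a), OP(*), ID(y), OP(*), ID(n)


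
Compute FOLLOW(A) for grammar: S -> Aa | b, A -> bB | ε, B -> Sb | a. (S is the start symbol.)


$ ∈ FOLLOW(S). For each A -> αBβ: add FIRST(β)\{ε} to FOLLOW(B); if β nullable, add FOLLOW(A).
FOLLOW(A) = {a}


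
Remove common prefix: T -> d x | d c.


Common prefix: 'd'
Factored: T -> d T', T' -> x | c


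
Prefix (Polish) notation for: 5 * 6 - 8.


left-to-right (same/higher precedence on left): tree is (- (* 5 6) 8)
Prefix: - * 5 6 8


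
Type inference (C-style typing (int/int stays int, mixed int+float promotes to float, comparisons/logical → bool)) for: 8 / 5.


Operand types: int / int
Rule: mixed int/float promotes to float; int/int stays int
Result type: int


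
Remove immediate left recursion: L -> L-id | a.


Left-recursive alternatives: L-id; non-recursive: a
Introduce L': L -> aL', L' -> -idL' | ε


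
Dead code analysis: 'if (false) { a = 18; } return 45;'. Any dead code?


condition is constant false, so the whole block is unreachable
Dead: 'if (false) { a = 18; }'


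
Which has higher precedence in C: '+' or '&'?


'+' is additive (level 9); '&' is bitwise AND (level 5)
Higher level binds tighter
'+' has higher precedence than '&'


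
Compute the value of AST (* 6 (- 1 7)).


Evaluate inner: (- 1 7) = -6
Evaluate root: (* 6 -6) = -36
Result: -36


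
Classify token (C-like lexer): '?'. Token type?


Pattern: operator symbol
Type: OPERATOR


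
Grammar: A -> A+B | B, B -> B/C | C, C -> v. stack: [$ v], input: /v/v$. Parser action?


'v' on top is the handle for C -> v
Action: reduce (C -> v)


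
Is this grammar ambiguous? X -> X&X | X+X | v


'v&v+v' has two parse trees (no precedence encoded between & and +)
Ambiguous


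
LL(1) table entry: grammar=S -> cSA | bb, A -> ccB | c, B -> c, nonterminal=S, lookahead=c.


For [S, c]: 'c' ∈ FIRST(cSA)
Entry: S -> cSA


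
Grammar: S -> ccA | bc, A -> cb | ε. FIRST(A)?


Per alternative of A: FIRST(cb) = {c}; FIRST(ε) = {ε}
FIRST(A) = {c, ε}


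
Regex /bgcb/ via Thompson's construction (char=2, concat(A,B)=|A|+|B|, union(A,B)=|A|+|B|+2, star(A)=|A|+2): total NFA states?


Syntax tree has 4 char leaf(s), 0 union(s), 0 star(s)
chars contribute 4×2 = 8; each union adds +2; each star adds +2
Total: 8 + 0 + 0 = 8 states


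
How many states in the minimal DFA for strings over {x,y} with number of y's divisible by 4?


Track (count of y) mod 4: states 0..3, accept at 0
Minimal DFA: 4 states


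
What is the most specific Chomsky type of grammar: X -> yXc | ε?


Single nonterminal LHS, but y^n c^n is not regular
Classification: Type 2 (Context-Free)


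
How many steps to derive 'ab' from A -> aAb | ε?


Derivation: A => aAb => ab
Steps: 2


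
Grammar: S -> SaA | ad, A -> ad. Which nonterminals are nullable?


A nonterminal is nullable iff some alternative derives ε (directly, or every symbol in it is nullable)
Nullable: {}


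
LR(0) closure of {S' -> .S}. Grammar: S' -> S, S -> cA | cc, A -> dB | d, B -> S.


Start: S' -> .S
For each item with dot before a nonterminal B, add B -> .γ for every B-production
Closure: [S' -> .S, S -> .cA, S -> .cc]


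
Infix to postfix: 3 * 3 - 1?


Left to right (same or higher precedence on left)
Postfix: 3 3 * 1 -


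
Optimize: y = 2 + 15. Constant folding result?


2 + 15 = 17 at compile time
Optimized: y = 17


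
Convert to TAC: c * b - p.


Break into single-operator statements:
t1 = c * b
t2 = t1 - p


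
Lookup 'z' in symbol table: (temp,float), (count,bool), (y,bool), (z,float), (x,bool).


Lookup 'z' → type float


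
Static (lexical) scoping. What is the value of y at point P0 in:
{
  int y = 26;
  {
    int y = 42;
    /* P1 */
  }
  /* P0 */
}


y declared in the same block as P0
y = 26


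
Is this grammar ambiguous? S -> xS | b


right-linear, alternatives start with distinct terminals 'x' vs 'b': unique leftmost derivation
Unambiguous


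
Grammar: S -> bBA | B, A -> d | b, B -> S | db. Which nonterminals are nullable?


A nonterminal is nullable iff some alternative derives ε (directly, or every symbol in it is nullable)
Nullable: {}


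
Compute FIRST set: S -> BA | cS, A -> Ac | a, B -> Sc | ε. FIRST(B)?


Per alternative of B: FIRST(Sc) = {a, c}; FIRST(ε) = {ε}
FIRST(B) = {a, c, ε}


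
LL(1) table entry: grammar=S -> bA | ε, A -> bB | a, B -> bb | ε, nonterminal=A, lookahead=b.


For [A, b]: 'b' ∈ FIRST(bB)
Entry: A -> bB


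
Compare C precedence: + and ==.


'+' is additive (level 9); '==' is equality (level 6)
Higher level binds tighter
'+' has higher precedence than '=='


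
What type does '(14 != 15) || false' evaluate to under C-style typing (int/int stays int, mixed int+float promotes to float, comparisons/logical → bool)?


Operand types: bool || bool
Rule: logical operators take bool operands and yield bool
Result type: bool


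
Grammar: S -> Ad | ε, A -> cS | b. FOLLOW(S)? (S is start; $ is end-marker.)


$ ∈ FOLLOW(S). For each A -> αBβ: add FIRST(β)\{ε} to FOLLOW(B); if β nullable, add FOLLOW(A).
FOLLOW(S) = {$, d}


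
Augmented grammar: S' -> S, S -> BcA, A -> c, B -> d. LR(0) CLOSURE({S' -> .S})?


Start: S' -> .S
For each item with dot before a nonterminal B, add B -> .γ for every B-production
Closure: [S' -> .S, S -> .BcA, B -> .d]


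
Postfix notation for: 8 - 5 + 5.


Left to right (same or higher precedence on left)
Postfix: 8 5 - 5 +


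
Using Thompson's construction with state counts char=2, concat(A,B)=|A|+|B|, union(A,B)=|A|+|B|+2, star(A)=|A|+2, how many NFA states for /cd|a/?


Syntax tree has 3 char leaf(s), 1 union(s), 0 star(s)
chars contribute 3×2 = 6; each union adds +2; each star adds +2
Total: 6 + 2 + 0 = 8 states


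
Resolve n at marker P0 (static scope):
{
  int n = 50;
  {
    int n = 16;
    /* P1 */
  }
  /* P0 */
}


n declared in the same block as P0
n = 50


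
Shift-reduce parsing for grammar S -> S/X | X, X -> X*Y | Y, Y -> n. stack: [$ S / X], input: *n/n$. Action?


'*' can extend X; shift to build X -> X*Y
Action: shift


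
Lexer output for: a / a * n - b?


Scan left to right, longest-match per lexeme
Tokens: ID(a), OP(/), ID(a), OP(*), ID(n), OP(-), ID(b)


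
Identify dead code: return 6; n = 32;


statement follows a return and is unreachable
Dead: 'n = 32'


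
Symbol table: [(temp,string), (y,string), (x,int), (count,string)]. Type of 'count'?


Lookup 'count' → type string


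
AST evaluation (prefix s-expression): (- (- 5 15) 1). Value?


Evaluate inner: (- 5 15) = -10
Evaluate root: (- -10 1) = -11
Result: -11


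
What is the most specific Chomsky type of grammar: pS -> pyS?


LHS has context (more than one symbol) and |LHS| ≤ |RHS|
Classification: Type 1 (Context-Sensitive)


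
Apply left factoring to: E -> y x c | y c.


Common prefix: 'y'
Factored: E -> y E', E' -> x c | c


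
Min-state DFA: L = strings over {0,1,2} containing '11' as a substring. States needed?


KMP-style automaton: 2 progress states + 1 absorbing accept = 3
Minimal DFA: 3 states


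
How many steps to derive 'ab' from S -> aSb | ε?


Derivation: S => aSb => ab
Steps: 2


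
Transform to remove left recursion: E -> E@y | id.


Left-recursive alternatives: E@y; non-recursive: id
Introduce E': E -> idE', E' -> @yE' | ε


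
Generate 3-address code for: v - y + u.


Break into single-operator statements:
t1 = v - y
t2 = t1 + u


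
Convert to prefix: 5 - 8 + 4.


left-to-right (same/higher precedence on left): tree is (+ (- 5 8) 4)
Prefix: + - 5 8 4


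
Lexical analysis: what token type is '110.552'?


Pattern: digits with a decimal point
Type: FLOAT_LITERAL


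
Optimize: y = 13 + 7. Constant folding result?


13 + 7 = 20 at compile time
Optimized: y = 20


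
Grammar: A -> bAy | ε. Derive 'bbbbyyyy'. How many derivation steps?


Derivation: A => bAy => bbAyy => bbbAyyy => bbbbAyyyy => bbbbyyyy
Steps: 5


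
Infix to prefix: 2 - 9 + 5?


left-to-right (same/higher precedence on left): tree is (+ (- 2 9) 5)
Prefix: + - 2 9 5


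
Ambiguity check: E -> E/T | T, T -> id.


precedence layered via separate nonterminal T: deterministic
Unambiguous


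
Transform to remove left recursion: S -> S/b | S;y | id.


Left-recursive alternatives: S/b, S;y; non-recursive: id
Introduce S': S -> idS', S' -> /bS' | ;yS' | ε


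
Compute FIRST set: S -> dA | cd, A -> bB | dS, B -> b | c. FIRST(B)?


Per alternative of B: FIRST(b) = {b}; FIRST(c) = {c}
FIRST(B) = {b, c}


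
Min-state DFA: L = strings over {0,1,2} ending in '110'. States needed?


Track the longest suffix of input matching a prefix of '110': 4 classes (prefixes of length 0..3)
Minimal DFA: 4 states


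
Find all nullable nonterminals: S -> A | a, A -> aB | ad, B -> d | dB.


A nonterminal is nullable iff some alternative derives ε (directly, or every symbol in it is nullable)
Nullable: {}


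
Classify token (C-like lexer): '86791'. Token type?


Pattern: digits only
Type: INTEGER_LITERAL


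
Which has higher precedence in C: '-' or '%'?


'%' is multiplicative (level 10); '-' is additive (level 9)
Higher level binds tighter
'%' has higher precedence than '-'


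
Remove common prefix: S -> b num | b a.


Common prefix: 'b'
Factored: S -> b S', S' -> num | a


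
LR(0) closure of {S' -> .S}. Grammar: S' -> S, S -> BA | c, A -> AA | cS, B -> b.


Start: S' -> .S
For each item with dot before a nonterminal B, add B -> .γ for every B-production
Closure: [S' -> .S, S -> .BA, S -> .c, B -> .b]


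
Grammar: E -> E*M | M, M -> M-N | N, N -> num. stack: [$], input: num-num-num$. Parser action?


no handle on stack; shift 'num'
Action: shift


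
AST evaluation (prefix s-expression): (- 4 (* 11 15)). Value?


Evaluate inner: (* 11 15) = 165
Evaluate root: (- 4 165) = -161
Result: -161


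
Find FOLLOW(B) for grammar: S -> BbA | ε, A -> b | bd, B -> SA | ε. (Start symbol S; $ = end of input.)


$ ∈ FOLLOW(S). For each A -> αBβ: add FIRST(β)\{ε} to FOLLOW(B); if β nullable, add FOLLOW(A).
FOLLOW(B) = {b}


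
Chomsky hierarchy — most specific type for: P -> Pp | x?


Left-linear: every RHS is a terminal or one nonterminal followed by a terminal
Classification: Type 3 (Regular)


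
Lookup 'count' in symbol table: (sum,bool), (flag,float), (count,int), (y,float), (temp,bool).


Lookup 'count' → type int


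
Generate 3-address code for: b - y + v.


Break into single-operator statements:
t1 = b - y
t2 = t1 + v


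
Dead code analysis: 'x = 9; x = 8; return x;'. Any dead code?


first assignment to x is overwritten before any read
Dead: 'x = 9'


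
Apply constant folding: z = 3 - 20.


3 - 20 = -17 at compile time
Optimized: z = -17


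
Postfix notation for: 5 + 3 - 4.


Left to right (same or higher precedence on left)
Postfix: 5 3 + 4 -


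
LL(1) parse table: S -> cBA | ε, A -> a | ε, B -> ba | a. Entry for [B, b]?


For [B, b]: 'b' ∈ FIRST(ba)
Entry: B -> ba


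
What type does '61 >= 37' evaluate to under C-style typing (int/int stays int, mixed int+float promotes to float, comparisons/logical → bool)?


Operand types: int >= int
Rule: comparison yields bool
Result type: bool


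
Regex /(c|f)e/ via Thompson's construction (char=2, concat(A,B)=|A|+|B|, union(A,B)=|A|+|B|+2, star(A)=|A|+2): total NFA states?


Syntax tree has 3 char leaf(s), 1 union(s), 0 star(s)
chars contribute 3×2 = 6; each union adds +2; each star adds +2
Total: 6 + 2 + 0 = 8 states


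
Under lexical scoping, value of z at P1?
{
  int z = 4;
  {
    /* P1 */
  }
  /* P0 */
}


P1's block does not declare z; resolves to the enclosing declaration at depth 0
z = 4


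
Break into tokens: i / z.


Scan left to right, longest-match per lexeme
Tokens: ID(i), OP(/), ID(z)


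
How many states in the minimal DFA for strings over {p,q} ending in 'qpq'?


Track the longest suffix of input matching a prefix of 'qpq': 4 classes (prefixes of length 0..3)
Minimal DFA: 4 states


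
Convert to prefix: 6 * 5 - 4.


left-to-right (same/higher precedence on left): tree is (- (* 6 5) 4)
Prefix: - * 6 5 4


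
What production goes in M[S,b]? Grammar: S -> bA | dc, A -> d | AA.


For [S, b]: 'b' ∈ FIRST(bA)
Entry: S -> bA


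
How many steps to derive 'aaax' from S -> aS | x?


Derivation: S => aS => aaS => aaaS => aaax
Steps: 4


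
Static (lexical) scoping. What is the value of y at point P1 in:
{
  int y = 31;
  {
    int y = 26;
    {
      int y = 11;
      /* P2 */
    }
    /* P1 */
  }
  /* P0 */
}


y declared in the same block as P1
y = 26


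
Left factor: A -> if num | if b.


Common prefix: 'if'
Factored: A -> if A', A' -> num | b


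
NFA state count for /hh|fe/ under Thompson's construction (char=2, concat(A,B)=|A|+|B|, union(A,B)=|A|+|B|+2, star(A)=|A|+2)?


Syntax tree has 4 char leaf(s), 1 union(s), 0 star(s)
chars contribute 4×2 = 8; each union adds +2; each star adds +2
Total: 8 + 2 + 0 = 10 states


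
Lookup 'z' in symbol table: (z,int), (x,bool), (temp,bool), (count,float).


Lookup 'z' → type int


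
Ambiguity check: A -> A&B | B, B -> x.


precedence layered via separate nonterminal B: deterministic
Unambiguous


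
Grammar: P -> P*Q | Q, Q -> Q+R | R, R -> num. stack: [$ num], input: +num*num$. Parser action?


'num' on top is the handle for R -> num
Action: reduce (R -> num)


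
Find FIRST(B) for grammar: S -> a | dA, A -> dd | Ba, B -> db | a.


Per alternative of B: FIRST(db) = {d}; FIRST(a) = {a}
FIRST(B) = {a, d}


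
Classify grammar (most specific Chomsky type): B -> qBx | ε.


Single nonterminal LHS, but q^n x^n is not regular
Classification: Type 2 (Context-Free)


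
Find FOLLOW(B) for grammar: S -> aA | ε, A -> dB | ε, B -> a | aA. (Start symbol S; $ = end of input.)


$ ∈ FOLLOW(S). For each A -> αBβ: add FIRST(β)\{ε} to FOLLOW(B); if β nullable, add FOLLOW(A).
FOLLOW(B) = {$}


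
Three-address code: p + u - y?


Break into single-operator statements:
t1 = p + u
t2 = t1 - y


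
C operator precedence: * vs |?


'*' is multiplicative (level 10); '|' is bitwise OR (level 3)
Higher level binds tighter
'*' has higher precedence than '|'


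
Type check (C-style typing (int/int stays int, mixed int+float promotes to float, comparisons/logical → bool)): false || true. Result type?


Operand types: bool || bool
Rule: logical operators take bool operands and yield bool
Result type: bool


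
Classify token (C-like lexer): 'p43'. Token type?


Pattern: letter/underscore followed by alphanumerics, not a keyword
Type: IDENTIFIER


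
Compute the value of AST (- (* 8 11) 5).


Evaluate inner: (* 8 11) = 88
Evaluate root: (- 88 5) = 83
Result: 83


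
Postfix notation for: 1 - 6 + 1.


Left to right (same or higher precedence on left)
Postfix: 1 6 - 1 +


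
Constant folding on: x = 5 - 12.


5 - 12 = -7 at compile time
Optimized: x = -7


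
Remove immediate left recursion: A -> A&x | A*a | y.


Left-recursive alternatives: A&x, A*a; non-recursive: y
Introduce A': A -> yA', A' -> &xA' | *aA' | ε


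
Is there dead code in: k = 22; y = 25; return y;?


k is assigned but never read
Dead: 'k = 22'


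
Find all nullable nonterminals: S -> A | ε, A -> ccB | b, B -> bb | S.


A nonterminal is nullable iff some alternative derives ε (directly, or every symbol in it is nullable)
Nullable: {B, S}


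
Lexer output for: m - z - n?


Scan left to right, longest-match per lexeme
Tokens: ID(m), OP(-), ID(z), OP(-), ID(n)


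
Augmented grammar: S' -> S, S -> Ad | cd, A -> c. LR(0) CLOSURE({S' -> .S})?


Start: S' -> .S
For each item with dot before a nonterminal B, add B -> .γ for every B-production
Closure: [S' -> .S, S -> .Ad, S -> .cd, A -> .c]


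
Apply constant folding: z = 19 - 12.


19 - 12 = 7 at compile time
Optimized: z = 7


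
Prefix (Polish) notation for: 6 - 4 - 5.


left-to-right (same/higher precedence on left): tree is (- (- 6 4) 5)
Prefix: - - 6 4 5


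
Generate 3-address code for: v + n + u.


Break into single-operator statements:
t1 = v + n
t2 = t1 + u


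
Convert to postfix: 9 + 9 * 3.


* has higher precedence, evaluate 9*3 first
Postfix: 9 9 3 * +


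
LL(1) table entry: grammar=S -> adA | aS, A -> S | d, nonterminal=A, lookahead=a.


For [A, a]: 'a' ∈ FIRST(S)
Entry: A -> S


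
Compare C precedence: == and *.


'*' is multiplicative (level 10); '==' is equality (level 6)
Higher level binds tighter
'*' has higher precedence than '=='


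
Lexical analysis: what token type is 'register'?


Pattern: reserved word
Type: KEYWORD


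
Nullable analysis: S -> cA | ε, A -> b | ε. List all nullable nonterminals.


A nonterminal is nullable iff some alternative derives ε (directly, or every symbol in it is nullable)
Nullable: {A, S}


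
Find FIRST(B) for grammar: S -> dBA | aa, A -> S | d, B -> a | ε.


Per alternative of B: FIRST(a) = {a}; FIRST(ε) = {ε}
FIRST(B) = {a, ε}


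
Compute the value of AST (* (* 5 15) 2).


Evaluate inner: (* 5 15) = 75
Evaluate root: (* 75 2) = 150
Result: 150


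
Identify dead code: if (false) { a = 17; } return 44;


condition is constant false, so the whole block is unreachable
Dead: 'if (false) { a = 17; }'


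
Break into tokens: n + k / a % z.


Scan left to right, longest-match per lexeme
Tokens: ID(n), OP(+), ID(k), OP(/), ID(a), OP(%), ID(z)


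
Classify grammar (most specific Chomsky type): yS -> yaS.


LHS has context (more than one symbol) and |LHS| ≤ |RHS|
Classification: Type 1 (Context-Sensitive)


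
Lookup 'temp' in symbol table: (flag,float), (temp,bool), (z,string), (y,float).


Lookup 'temp' → type bool


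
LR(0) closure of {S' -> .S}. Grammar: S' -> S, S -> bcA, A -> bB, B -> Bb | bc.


Start: S' -> .S
For each item with dot before a nonterminal B, add B -> .γ for every B-production
Closure: [S' -> .S, S -> .bcA]


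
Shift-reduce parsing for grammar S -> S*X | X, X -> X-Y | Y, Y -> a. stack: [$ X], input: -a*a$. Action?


shift '-' to continue X -> X-Y
Action: shift


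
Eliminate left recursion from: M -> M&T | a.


Left-recursive alternatives: M&T; non-recursive: a
Introduce M': M -> aM', M' -> &TM' | ε


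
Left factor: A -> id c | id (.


Common prefix: 'id'
Factored: A -> id A', A' -> c | (


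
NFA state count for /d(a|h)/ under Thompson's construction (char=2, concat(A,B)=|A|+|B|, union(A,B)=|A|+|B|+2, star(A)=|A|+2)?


Syntax tree has 3 char leaf(s), 1 union(s), 0 star(s)
chars contribute 3×2 = 6; each union adds +2; each star adds +2
Total: 6 + 2 + 0 = 8 states


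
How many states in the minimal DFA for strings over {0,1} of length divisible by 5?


Track length mod 5: states 0..4, accept at 0
Minimal DFA: 5 states


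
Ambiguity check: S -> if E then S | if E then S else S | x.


dangling else: 'if E then if E then x else x' parses two ways
Ambiguous


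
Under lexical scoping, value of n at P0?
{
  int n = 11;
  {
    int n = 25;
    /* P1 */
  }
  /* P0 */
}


n declared in the same block as P0
n = 11


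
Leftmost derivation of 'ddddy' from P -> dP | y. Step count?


Derivation: P => dP => ddP => dddP => ddddP => ddddy
Steps: 5


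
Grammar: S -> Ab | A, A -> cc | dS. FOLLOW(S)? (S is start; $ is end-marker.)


$ ∈ FOLLOW(S). For each A -> αBβ: add FIRST(β)\{ε} to FOLLOW(B); if β nullable, add FOLLOW(A).
FOLLOW(S) = {$, b}


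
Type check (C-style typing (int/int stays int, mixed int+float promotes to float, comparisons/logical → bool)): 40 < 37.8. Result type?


Operand types: int < float
Rule: comparison yields bool
Result type: bool


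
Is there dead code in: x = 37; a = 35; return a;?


x is assigned but never read
Dead: 'x = 37'


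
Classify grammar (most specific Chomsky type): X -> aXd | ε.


Single nonterminal LHS, but a^n d^n is not regular
Classification: Type 2 (Context-Free)


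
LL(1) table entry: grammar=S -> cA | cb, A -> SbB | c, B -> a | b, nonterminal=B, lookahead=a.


For [B, a]: 'a' ∈ FIRST(a)
Entry: B -> a


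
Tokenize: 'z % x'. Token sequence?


Scan left to right, longest-match per lexeme
Tokens: ID(z), OP(%), ID(x)


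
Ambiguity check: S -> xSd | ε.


balanced x^n…d^n: each string has a unique parse
Unambiguous


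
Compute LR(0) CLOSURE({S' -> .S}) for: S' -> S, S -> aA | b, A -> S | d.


Start: S' -> .S
For each item with dot before a nonterminal B, add B -> .γ for every B-production
Closure: [S' -> .S, S -> .aA, S -> .b]


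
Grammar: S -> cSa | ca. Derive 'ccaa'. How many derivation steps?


Derivation: S => cSa => ccaa
Steps: 2


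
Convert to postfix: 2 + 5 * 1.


* has higher precedence, evaluate 5*1 first
Postfix: 2 5 1 * +


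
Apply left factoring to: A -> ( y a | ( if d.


Common prefix: '('
Factored: A -> ( A', A' -> y a | if d


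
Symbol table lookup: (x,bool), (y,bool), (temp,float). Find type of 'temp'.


Lookup 'temp' → type float


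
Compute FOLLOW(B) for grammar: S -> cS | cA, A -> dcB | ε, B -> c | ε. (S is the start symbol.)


$ ∈ FOLLOW(S). For each A -> αBβ: add FIRST(β)\{ε} to FOLLOW(B); if β nullable, add FOLLOW(A).
FOLLOW(B) = {$}


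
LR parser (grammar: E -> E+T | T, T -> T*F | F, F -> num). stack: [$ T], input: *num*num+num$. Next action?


shift '*' to continue T -> T*F
Action: shift


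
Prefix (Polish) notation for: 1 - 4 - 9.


left-to-right (same/higher precedence on left): tree is (- (- 1 4) 9)
Prefix: - - 1 4 9


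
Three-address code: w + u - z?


Break into single-operator statements:
t1 = w + u
t2 = t1 - z


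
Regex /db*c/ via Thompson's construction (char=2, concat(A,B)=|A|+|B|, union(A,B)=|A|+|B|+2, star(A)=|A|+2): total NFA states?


Syntax tree has 3 char leaf(s), 0 union(s), 1 star(s)
chars contribute 3×2 = 6; each union adds +2; each star adds +2
Total: 6 + 0 + 2 = 8 states


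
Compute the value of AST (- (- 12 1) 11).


Evaluate inner: (- 12 1) = 11
Evaluate root: (- 11 11) = 0
Result: 0


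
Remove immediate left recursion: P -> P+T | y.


Left-recursive alternatives: P+T; non-recursive: y
Introduce P': P -> yP', P' -> +TP' | ε


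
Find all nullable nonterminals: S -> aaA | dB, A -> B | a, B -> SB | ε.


A nonterminal is nullable iff some alternative derives ε (directly, or every symbol in it is nullable)
Nullable: {A, B}


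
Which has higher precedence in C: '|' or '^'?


'^' is bitwise XOR (level 4); '|' is bitwise OR (level 3)
Higher level binds tighter
'^' has higher precedence than '|'


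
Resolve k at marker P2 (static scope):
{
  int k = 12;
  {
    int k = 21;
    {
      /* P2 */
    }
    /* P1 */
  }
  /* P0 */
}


P2's block does not declare k; resolves to the enclosing declaration at depth 1
k = 21


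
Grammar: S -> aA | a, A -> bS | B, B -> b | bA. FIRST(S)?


Per alternative of S: FIRST(aA) = {a}; FIRST(a) = {a}
FIRST(S) = {a}


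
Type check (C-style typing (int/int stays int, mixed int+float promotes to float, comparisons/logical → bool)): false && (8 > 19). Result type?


Operand types: bool && bool
Rule: logical operators take bool operands and yield bool
Result type: bool


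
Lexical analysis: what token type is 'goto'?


Pattern: reserved word
Type: KEYWORD


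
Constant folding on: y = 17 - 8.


17 - 8 = 9 at compile time
Optimized: y = 9


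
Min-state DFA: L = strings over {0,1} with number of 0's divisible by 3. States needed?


Track (count of 0) mod 3: states 0..2, accept at 0
Minimal DFA: 3 states


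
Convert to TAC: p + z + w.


Break into single-operator statements:
t1 = p + z
t2 = t1 + w


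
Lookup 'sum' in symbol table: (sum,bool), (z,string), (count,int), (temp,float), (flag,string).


Lookup 'sum' → type bool


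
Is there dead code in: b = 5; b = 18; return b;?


first assignment to b is overwritten before any read
Dead: 'b = 5'


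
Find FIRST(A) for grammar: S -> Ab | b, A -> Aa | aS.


Per alternative of A: FIRST(Aa) = {a}; FIRST(aS) = {a}
FIRST(A) = {a}


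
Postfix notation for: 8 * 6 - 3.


Left to right (same or higher precedence on left)
Postfix: 8 6 * 3 -
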